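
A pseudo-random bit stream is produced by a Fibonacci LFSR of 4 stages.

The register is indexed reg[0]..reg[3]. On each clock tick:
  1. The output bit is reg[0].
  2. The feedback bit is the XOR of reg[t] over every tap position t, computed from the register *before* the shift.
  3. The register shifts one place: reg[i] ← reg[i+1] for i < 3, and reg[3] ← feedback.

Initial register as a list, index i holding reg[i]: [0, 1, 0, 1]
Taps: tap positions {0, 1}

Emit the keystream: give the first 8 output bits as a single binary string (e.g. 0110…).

01011110

step | reg (before) | out | fb
   0 | 0101 | 0 | 1
   1 | 1011 | 1 | 1
   2 | 0111 | 0 | 1
   3 | 1111 | 1 | 0
   4 | 1110 | 1 | 0
   5 | 1100 | 1 | 0
   6 | 1000 | 1 | 1
   7 | 0001 | 0 | 0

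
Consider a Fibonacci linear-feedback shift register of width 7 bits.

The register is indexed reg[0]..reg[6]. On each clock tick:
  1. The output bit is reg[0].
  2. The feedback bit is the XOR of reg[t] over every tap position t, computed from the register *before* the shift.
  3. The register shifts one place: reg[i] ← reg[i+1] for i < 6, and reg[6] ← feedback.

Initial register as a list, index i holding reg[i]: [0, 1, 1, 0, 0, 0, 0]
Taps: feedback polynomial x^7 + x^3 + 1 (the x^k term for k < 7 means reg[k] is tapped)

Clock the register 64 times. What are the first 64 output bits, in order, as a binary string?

0110000011001101010011100111101101000010101011111010010100011011

tick  register→output (feedback)
  0  0110000→0 (0)
  1  1100000→1 (1)
  2  1000001→1 (1)
  3  0000011→0 (0)
  4  0000110→0 (0)
  5  0001100→0 (1)
  6  0011001→0 (1)
  7  0110011→0 (0)
  8  1100110→1 (1)
  9  1001101→1 (0)
 10  0011010→0 (1)
 11  0110101→0 (0)
 12  1101010→1 (0)
 13  1010100→1 (1)
 14  0101001→0 (1)
 15  1010011→1 (1)
 16  0100111→0 (0)
 17  1001110→1 (0)
 18  0011100→0 (1)
 19  0111001→0 (1)
 20  1110011→1 (1)
 21  1100111→1 (1)
 22  1001111→1 (0)
 23  0011110→0 (1)
 24  0111101→0 (1)
 25  1111011→1 (0)
 26  1110110→1 (1)
 27  1101101→1 (0)
 28  1011010→1 (0)
 29  0110100→0 (0)
 30  1101000→1 (0)
 31  1010000→1 (1)
 32  0100001→0 (0)
 33  1000010→1 (1)
 34  0000101→0 (0)
 35  0001010→0 (1)
 36  0010101→0 (0)
 37  0101010→0 (1)
 38  1010101→1 (1)
 39  0101011→0 (1)
 40  1010111→1 (1)
 41  0101111→0 (1)
 42  1011111→1 (0)
 43  0111110→0 (1)
 44  1111101→1 (0)
 45  1111010→1 (0)
 46  1110100→1 (1)
 47  1101001→1 (0)
 48  1010010→1 (1)
 49  0100101→0 (0)
 50  1001010→1 (0)
 51  0010100→0 (0)
 52  0101000→0 (1)
 53  1010001→1 (1)
 54  0100011→0 (0)
 55  1000110→1 (1)
 56  0001101→0 (1)
 57  0011011→0 (1)
 58  0110111→0 (0)
 59  1101110→1 (0)
 60  1011100→1 (0)
 61  0111000→0 (1)
 62  1110001→1 (1)
 63  1100011→1 (1)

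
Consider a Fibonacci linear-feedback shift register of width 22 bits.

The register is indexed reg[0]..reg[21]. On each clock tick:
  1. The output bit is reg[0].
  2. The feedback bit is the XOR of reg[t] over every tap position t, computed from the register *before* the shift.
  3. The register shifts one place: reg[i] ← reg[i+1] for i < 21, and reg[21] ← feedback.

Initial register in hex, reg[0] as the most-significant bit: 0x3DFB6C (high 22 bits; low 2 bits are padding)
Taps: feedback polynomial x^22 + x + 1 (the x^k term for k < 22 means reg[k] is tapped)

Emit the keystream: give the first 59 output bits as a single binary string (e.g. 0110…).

00111101111110110110110100011000001101101101110010100001011

tick  register→output (feedback)
  0  0011110111111011011011→0 (0)
  1  0111101111110110110110→0 (1)
  2  1111011111101101101101→1 (0)
  3  1110111111011011011010→1 (0)
  4  1101111110110110110100→1 (0)
  5  1011111101101101101000→1 (1)
  6  0111111011011011010001→0 (1)
  7  1111110110110110100011→1 (0)
  8  1111101101101101000110→1 (0)
  9  1111011011011010001100→1 (0)
 10  1110110110110100011000→1 (0)
 11  1101101101101000110000→1 (0)
 12  1011011011010001100000→1 (1)
 13  0110110110100011000001→0 (1)
 14  1101101101000110000011→1 (0)
 15  1011011010001100000110→1 (1)
 16  0110110100011000001101→0 (1)
 17  1101101000110000011011→1 (0)
 18  1011010001100000110110→1 (1)
 19  0110100011000001101101→0 (1)
 20  1101000110000011011011→1 (0)
 21  1010001100000110110110→1 (1)
 22  0100011000001101101101→0 (1)
 23  1000110000011011011011→1 (1)
 24  0001100000110110110111→0 (0)
 25  0011000001101101101110→0 (0)
 26  0110000011011011011100→0 (1)
 27  1100000110110110111001→1 (0)
 28  1000001101101101110010→1 (1)
 29  0000011011011011100101→0 (0)
 30  0000110110110111001010→0 (0)
 31  0001101101101110010100→0 (0)
 32  0011011011011100101000→0 (0)
 33  0110110110111001010000→0 (1)
 34  1101101101110010100001→1 (0)
 35  1011011011100101000010→1 (1)
 36  0110110111001010000101→0 (1)
 37  1101101110010100001011→1 (0)
 38  1011011100101000010110→1 (1)
 39  0110111001010000101101→0 (1)
 40  1101110010100001011011→1 (0)
 41  1011100101000010110110→1 (1)
 42  0111001010000101101101→0 (1)
 43  1110010100001011011011→1 (0)
 44  1100101000010110110110→1 (0)
 45  1001010000101101101100→1 (1)
 46  0010100001011011011001→0 (0)
 47  0101000010110110110010→0 (1)
 48  1010000101101101100101→1 (1)
 49  0100001011011011001011→0 (1)
 50  1000010110110110010111→1 (1)
 51  0000101101101100101111→0 (0)
 52  0001011011011001011110→0 (0)
 53  0010110110110010111100→0 (0)
 54  0101101101100101111000→0 (1)
 55  1011011011001011110001→1 (1)
 56  0110110110010111100011→0 (1)
 57  1101101100101111000111→1 (0)
 58  1011011001011110001110→1 (1)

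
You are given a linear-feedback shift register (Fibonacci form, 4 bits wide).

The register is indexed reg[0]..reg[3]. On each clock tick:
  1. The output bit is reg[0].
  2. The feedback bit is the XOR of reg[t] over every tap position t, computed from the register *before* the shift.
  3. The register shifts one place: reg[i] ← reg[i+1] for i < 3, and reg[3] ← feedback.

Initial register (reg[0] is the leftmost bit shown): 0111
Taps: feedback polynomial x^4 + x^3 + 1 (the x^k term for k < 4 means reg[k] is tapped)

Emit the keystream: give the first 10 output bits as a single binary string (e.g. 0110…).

k : reg_k → out_k, fb_k
0: 0111 → 0, fb=1
1: 1111 → 1, fb=0
2: 1110 → 1, fb=1
3: 1101 → 1, fb=0
4: 1010 → 1, fb=1
5: 0101 → 0, fb=1
6: 1011 → 1, fb=0
7: 0110 → 0, fb=0
8: 1100 → 1, fb=1
9: 1001 → 1, fb=0

0111101011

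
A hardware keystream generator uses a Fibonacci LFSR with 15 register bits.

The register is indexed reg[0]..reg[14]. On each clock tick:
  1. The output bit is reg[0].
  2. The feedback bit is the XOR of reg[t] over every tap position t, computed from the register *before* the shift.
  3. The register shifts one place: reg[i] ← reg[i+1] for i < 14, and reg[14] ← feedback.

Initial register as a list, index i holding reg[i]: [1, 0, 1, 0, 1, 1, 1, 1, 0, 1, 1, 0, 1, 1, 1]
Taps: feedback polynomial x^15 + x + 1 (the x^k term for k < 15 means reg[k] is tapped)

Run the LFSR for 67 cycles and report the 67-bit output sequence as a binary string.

1010111101101111111000110110000001001011010000011011101110000101100

step | reg (before) | out | fb
   0 | 101011110110111 | 1 | 1
   1 | 010111101101111 | 0 | 1
   2 | 101111011011111 | 1 | 1
   3 | 011110110111111 | 0 | 1
   4 | 111101101111111 | 1 | 0
   5 | 111011011111110 | 1 | 0
   6 | 110110111111100 | 1 | 0
   7 | 101101111111000 | 1 | 1
   8 | 011011111110001 | 0 | 1
   9 | 110111111100011 | 1 | 0
  10 | 101111111000110 | 1 | 1
  11 | 011111110001101 | 0 | 1
  12 | 111111100011011 | 1 | 0
  13 | 111111000110110 | 1 | 0
  14 | 111110001101100 | 1 | 0
  15 | 111100011011000 | 1 | 0
  16 | 111000110110000 | 1 | 0
  17 | 110001101100000 | 1 | 0
  18 | 100011011000000 | 1 | 1
  19 | 000110110000001 | 0 | 0
  20 | 001101100000010 | 0 | 0
  21 | 011011000000100 | 0 | 1
  22 | 110110000001001 | 1 | 0
  23 | 101100000010010 | 1 | 1
  24 | 011000000100101 | 0 | 1
  25 | 110000001001011 | 1 | 0
  26 | 100000010010110 | 1 | 1
  27 | 000000100101101 | 0 | 0
  28 | 000001001011010 | 0 | 0
  29 | 000010010110100 | 0 | 0
  30 | 000100101101000 | 0 | 0
  31 | 001001011010000 | 0 | 0
  32 | 010010110100000 | 0 | 1
  33 | 100101101000001 | 1 | 1
  34 | 001011010000011 | 0 | 0
  35 | 010110100000110 | 0 | 1
  36 | 101101000001101 | 1 | 1
  37 | 011010000011011 | 0 | 1
  38 | 110100000110111 | 1 | 0
  39 | 101000001101110 | 1 | 1
  40 | 010000011011101 | 0 | 1
  41 | 100000110111011 | 1 | 1
  42 | 000001101110111 | 0 | 0
  43 | 000011011101110 | 0 | 0
  44 | 000110111011100 | 0 | 0
  45 | 001101110111000 | 0 | 0
  46 | 011011101110000 | 0 | 1
  47 | 110111011100001 | 1 | 0
  48 | 101110111000010 | 1 | 1
  49 | 011101110000101 | 0 | 1
  50 | 111011100001011 | 1 | 0
  51 | 110111000010110 | 1 | 0
  52 | 101110000101100 | 1 | 1
  53 | 011100001011001 | 0 | 1
  54 | 111000010110011 | 1 | 0
  55 | 110000101100110 | 1 | 0
  56 | 100001011001100 | 1 | 1
  57 | 000010110011001 | 0 | 0
  58 | 000101100110010 | 0 | 0
  59 | 001011001100100 | 0 | 0
  60 | 010110011001000 | 0 | 1
  61 | 101100110010001 | 1 | 1
  62 | 011001100100011 | 0 | 1
  63 | 110011001000111 | 1 | 0
  64 | 100110010001110 | 1 | 1
  65 | 001100100011101 | 0 | 0
  66 | 011001000111010 | 0 | 1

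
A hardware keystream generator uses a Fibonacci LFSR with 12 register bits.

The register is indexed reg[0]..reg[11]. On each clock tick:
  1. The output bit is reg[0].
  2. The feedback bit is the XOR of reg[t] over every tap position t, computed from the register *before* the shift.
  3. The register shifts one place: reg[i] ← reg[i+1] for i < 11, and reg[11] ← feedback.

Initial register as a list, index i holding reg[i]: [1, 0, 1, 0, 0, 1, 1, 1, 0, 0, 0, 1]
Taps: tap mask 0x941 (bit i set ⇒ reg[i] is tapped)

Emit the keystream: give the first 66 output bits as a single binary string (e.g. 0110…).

tick  register→output (feedback)
  0  101001110001→1 (1)
  1  010011100011→0 (0)
  2  100111000110→1 (1)
  3  001110001101→0 (0)
  4  011100011010→0 (1)
  5  111000110101→1 (1)
  6  110001101011→1 (0)
  7  100011010110→1 (1)
  8  000110101101→0 (1)
  9  001101011011→0 (0)
 10  011010110110→0 (1)
 11  110101101101→1 (0)
 12  101011011010→1 (0)
 13  010110110100→0 (1)
 14  101101101001→1 (0)
 15  011011010010→0 (0)
 16  110110100100→1 (0)
 17  101101001000→1 (0)
 18  011010010000→0 (0)
 19  110100100000→1 (0)
 20  101001000000→1 (1)
 21  010010000001→0 (1)
 22  100100000011→1 (0)
 23  001000000110→0 (0)
 24  010000001100→0 (1)
 25  100000011001→1 (1)
 26  000000110011→0 (0)
 27  000001100110→0 (1)
 28  000011001101→0 (0)
 29  000110011010→0 (1)
 30  001100110101→0 (0)
 31  011001101010→0 (0)
 32  110011010100→1 (1)
 33  100110101001→1 (0)
 34  001101010010→0 (0)
 35  011010100100→0 (1)
 36  110101001001→1 (1)
 37  101010010011→1 (0)
 38  010100100110→0 (1)
 39  101001001101→1 (1)
 40  010010011011→0 (0)
 41  100100110110→1 (0)
 42  001001101100→0 (0)
 43  010011011000→0 (1)
 44  100110110001→1 (1)
 45  001101100011→0 (0)
 46  011011000110→0 (0)
 47  110110001100→1 (0)
 48  101100011000→1 (0)
 49  011000110000→0 (1)
 50  110001100001→1 (1)
 51  100011000011→1 (0)
 52  000110000110→0 (0)
 53  001100001100→0 (1)
 54  011000011001→0 (0)
 55  110000110010→1 (0)
 56  100001100100→1 (0)
 57  000011001000→0 (1)
 58  000110010001→0 (1)
 59  001100100011→0 (0)
 60  011001000110→0 (0)
 61  110010001100→1 (0)
 62  100100011000→1 (0)
 63  001000110000→0 (1)
 64  010001100001→0 (0)
 65  100011000010→1 (1)

101001110001101011011010010000001100110101001001101100011000011001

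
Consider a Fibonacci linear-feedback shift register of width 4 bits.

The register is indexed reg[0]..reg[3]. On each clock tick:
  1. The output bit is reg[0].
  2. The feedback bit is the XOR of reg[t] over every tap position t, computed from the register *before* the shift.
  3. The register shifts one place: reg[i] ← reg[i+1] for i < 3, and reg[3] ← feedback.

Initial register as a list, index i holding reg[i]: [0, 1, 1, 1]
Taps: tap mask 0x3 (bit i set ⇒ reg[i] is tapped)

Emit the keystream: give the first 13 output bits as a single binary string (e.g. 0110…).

tick  register→output (feedback)
  0  0111→0 (1)
  1  1111→1 (0)
  2  1110→1 (0)
  3  1100→1 (0)
  4  1000→1 (1)
  5  0001→0 (0)
  6  0010→0 (0)
  7  0100→0 (1)
  8  1001→1 (1)
  9  0011→0 (0)
 10  0110→0 (1)
 11  1101→1 (0)
 12  1010→1 (1)

0111100010011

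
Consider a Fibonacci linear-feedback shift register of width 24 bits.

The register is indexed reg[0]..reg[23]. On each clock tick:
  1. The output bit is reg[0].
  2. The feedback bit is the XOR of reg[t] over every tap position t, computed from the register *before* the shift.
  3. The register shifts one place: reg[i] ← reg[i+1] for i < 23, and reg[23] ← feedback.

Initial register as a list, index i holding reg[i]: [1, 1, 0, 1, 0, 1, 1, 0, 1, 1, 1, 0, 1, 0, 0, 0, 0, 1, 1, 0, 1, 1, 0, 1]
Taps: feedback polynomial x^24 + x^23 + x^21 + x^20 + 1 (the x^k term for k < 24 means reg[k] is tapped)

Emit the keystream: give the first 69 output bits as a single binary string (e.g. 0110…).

tick  register→output (feedback)
  0  110101101110100001101101→1 (0)
  1  101011011101000011011010→1 (0)
  2  010110111010000110110100→0 (1)
  3  101101110100001101101001→1 (1)
  4  011011101000011011010011→0 (1)
  5  110111010000110110100111→1 (1)
  6  101110100001101101001111→1 (0)
  7  011101000011011010011110→0 (0)
  8  111010000110110100111100→1 (1)
  9  110100001101101001111001→1 (1)
 10  101000011011010011110011→1 (0)
 11  010000110110100111100110→0 (1)
 12  100001101101001111001101→1 (0)
 13  000011011010011110011010→0 (1)
 14  000110110100111100110101→0 (0)
 15  001101101001111001101010→0 (1)
 16  011011010011110011010101→0 (0)
 17  110110100111100110101010→1 (0)
 18  101101001111001101010100→1 (0)
 19  011010011110011010101000→0 (1)
 20  110100111100110101010001→1 (0)
 21  101001111001101010100010→1 (1)
 22  010011110011010101000101→0 (0)
 23  100111100110101010001010→1 (0)
 24  001111001101010100010100→0 (1)
 25  011110011010101000101001→0 (0)
 26  111100110101010001010010→1 (1)
 27  111001101010100010100101→1 (1)
 28  110011010101000101001011→1 (1)
 29  100110101010001010010111→1 (1)
 30  001101010100010100101111→0 (1)
 31  011010101000101001011111→0 (1)
 32  110101010001010010111111→1 (0)
 33  101010100010100101111110→1 (1)
 34  010101000101001011111101→0 (1)
 35  101010001010010111111011→1 (1)
 36  010100010100101111110111→0 (0)
 37  101000101001011111101110→1 (1)
 38  010001010010111111011101→0 (1)
 39  100010100101111110111011→1 (1)
 40  000101001011111101110111→0 (0)
 41  001010010111111011101110→0 (0)
 42  010100101111110111011100→0 (0)
 43  101001011111101110111000→1 (0)
 44  010010111111011101110000→0 (0)
 45  100101111110111011100000→1 (1)
 46  001011111101110111000001→0 (1)
 47  010111111011101110000011→0 (1)
 48  101111110111011100000111→1 (1)
 49  011111101110111000001111→0 (1)
 50  111111011101110000011111→1 (0)
 51  111110111011100000111110→1 (1)
 52  111101110111000001111101→1 (0)
 53  111011101110000011111010→1 (0)
 54  110111011100000111110100→1 (0)
 55  101110111000001111101000→1 (0)
 56  011101110000011111010000→0 (0)
 57  111011100000111110100000→1 (1)
 58  110111000001111101000001→1 (0)
 59  101110000011111010000010→1 (1)
 60  011100000111110100000101→0 (0)
 61  111000001111101000001010→1 (0)
 62  110000011111010000010100→1 (0)
 63  100000111110100000101000→1 (0)
 64  000001111101000001010000→0 (0)
 65  000011111010000010100000→0 (0)
 66  000111110100000101000000→0 (0)
 67  001111101000001010000000→0 (0)
 68  011111010000010100000000→0 (0)

110101101110100001101101001111001101010100010100101111110111011100000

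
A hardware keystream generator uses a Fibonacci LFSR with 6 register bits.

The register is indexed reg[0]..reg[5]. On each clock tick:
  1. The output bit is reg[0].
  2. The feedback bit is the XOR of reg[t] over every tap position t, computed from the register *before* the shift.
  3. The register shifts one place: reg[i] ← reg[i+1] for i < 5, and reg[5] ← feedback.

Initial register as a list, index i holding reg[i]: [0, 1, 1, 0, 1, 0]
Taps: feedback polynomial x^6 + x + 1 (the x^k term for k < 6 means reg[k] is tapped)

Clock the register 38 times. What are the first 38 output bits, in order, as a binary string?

tick  register→output (feedback)
  0  011010→0 (1)
  1  110101→1 (0)
  2  101010→1 (1)
  3  010101→0 (1)
  4  101011→1 (1)
  5  010111→0 (1)
  6  101111→1 (1)
  7  011111→0 (1)
  8  111111→1 (0)
  9  111110→1 (0)
 10  111100→1 (0)
 11  111000→1 (0)
 12  110000→1 (0)
 13  100000→1 (1)
 14  000001→0 (0)
 15  000010→0 (0)
 16  000100→0 (0)
 17  001000→0 (0)
 18  010000→0 (1)
 19  100001→1 (1)
 20  000011→0 (0)
 21  000110→0 (0)
 22  001100→0 (0)
 23  011000→0 (1)
 24  110001→1 (0)
 25  100010→1 (1)
 26  000101→0 (0)
 27  001010→0 (0)
 28  010100→0 (1)
 29  101001→1 (1)
 30  010011→0 (1)
 31  100111→1 (1)
 32  001111→0 (0)
 33  011110→0 (1)
 34  111101→1 (0)
 35  111010→1 (0)
 36  110100→1 (0)
 37  101000→1 (1)

01101010111111000001000011000101001111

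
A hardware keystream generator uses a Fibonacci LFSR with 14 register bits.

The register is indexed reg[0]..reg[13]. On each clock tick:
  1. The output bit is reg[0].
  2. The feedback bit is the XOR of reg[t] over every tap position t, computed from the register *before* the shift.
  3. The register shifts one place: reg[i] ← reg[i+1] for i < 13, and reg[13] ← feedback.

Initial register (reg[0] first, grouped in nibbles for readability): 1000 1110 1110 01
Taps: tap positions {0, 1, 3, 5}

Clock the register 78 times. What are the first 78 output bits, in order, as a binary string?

100011101110010011100010010110011111110001101001101010110000101100010000100111

tick  register→output (feedback)
  0  10001110111001→1 (0)
  1  00011101110010→0 (0)
  2  00111011100100→0 (1)
  3  01110111001001→0 (1)
  4  11101110010011→1 (1)
  5  11011100100111→1 (0)
  6  10111001001110→1 (0)
  7  01110010011100→0 (0)
  8  11100100111000→1 (1)
  9  11001001110001→1 (0)
 10  10010011100010→1 (0)
 11  00100111000100→0 (1)
 12  01001110001001→0 (0)
 13  10011100010010→1 (1)
 14  00111000100101→0 (1)
 15  01110001001011→0 (0)
 16  11100010010110→1 (0)
 17  11000100101100→1 (1)
 18  10001001011001→1 (1)
 19  00010010110011→0 (1)
 20  00100101100111→0 (1)
 21  01001011001111→0 (1)
 22  10010110011111→1 (1)
 23  00101100111111→0 (1)
 24  01011001111111→0 (0)
 25  10110011111110→1 (0)
 26  01100111111100→0 (0)
 27  11001111111000→1 (1)
 28  10011111110001→1 (1)
 29  00111111100011→0 (0)
 30  01111111000110→0 (1)
 31  11111110001101→1 (0)
 32  11111100011010→1 (0)
 33  11111000110100→1 (1)
 34  11110001101001→1 (1)
 35  11100011010011→1 (0)
 36  11000110100110→1 (1)
 37  10001101001101→1 (0)
 38  00011010011010→0 (1)
 39  00110100110101→0 (0)
 40  01101001101010→0 (1)
 41  11010011010101→1 (1)
 42  10100110101011→1 (0)
 43  01001101010110→0 (0)
 44  10011010101100→1 (0)
 45  00110101011000→0 (0)
 46  01101010110000→0 (1)
 47  11010101100001→1 (0)
 48  10101011000010→1 (1)
 49  01010110000101→0 (1)
 50  10101100001011→1 (0)
 51  01011000010110→0 (0)
 52  10110000101100→1 (0)
 53  01100001011000→0 (1)
 54  11000010110001→1 (0)
 55  10000101100010→1 (0)
 56  00001011000100→0 (0)
 57  00010110001000→0 (0)
 58  00101100010000→0 (1)
 59  01011000100001→0 (0)
 60  10110001000010→1 (0)
 61  01100010000100→0 (1)
 62  11000100001001→1 (1)
 63  10001000010011→1 (1)
 64  00010000100111→0 (1)
 65  00100001001111→0 (0)
 66  01000010011110→0 (1)
 67  10000100111101→1 (0)
 68  00001001111010→0 (0)
 69  00010011110100→0 (1)
 70  00100111101001→0 (1)
 71  01001111010011→0 (0)
 72  10011110100110→1 (1)
 73  00111101001101→0 (0)
 74  01111010011010→0 (0)
 75  11110100110100→1 (0)
 76  11101001101000→1 (0)
 77  11010011010000→1 (1)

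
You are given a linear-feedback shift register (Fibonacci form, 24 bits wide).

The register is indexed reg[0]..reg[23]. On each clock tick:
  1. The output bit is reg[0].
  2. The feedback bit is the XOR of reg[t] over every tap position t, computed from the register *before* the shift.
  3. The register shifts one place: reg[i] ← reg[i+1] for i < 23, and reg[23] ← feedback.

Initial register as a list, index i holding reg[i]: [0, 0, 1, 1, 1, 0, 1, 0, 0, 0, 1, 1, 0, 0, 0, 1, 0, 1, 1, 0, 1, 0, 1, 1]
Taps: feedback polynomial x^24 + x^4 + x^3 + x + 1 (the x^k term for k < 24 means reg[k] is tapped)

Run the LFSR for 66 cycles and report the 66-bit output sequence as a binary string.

tick  register→output (feedback)
  0  001110100011000101101011→0 (0)
  1  011101000110001011010110→0 (0)
  2  111010001100010110101100→1 (1)
  3  110100011000101101011001→1 (1)
  4  101000110001011010110011→1 (1)
  5  010001100010110101100111→0 (1)
  6  100011000101101011001111→1 (0)
  7  000110001011010110011110→0 (0)
  8  001100010110101100111100→0 (1)
  9  011000101101011001111001→0 (1)
 10  110001011010110011110011→1 (0)
 11  100010110101100111100110→1 (0)
 12  000101101011001111001100→0 (1)
 13  001011010110011110011001→0 (1)
 14  010110101100111100110011→0 (1)
 15  101101011001111001100111→1 (0)
 16  011010110011110011001110→0 (0)
 17  110101100111100110011100→1 (1)
 18  101011001111001100111001→1 (0)
 19  010110011110011001110010→0 (1)
 20  101100111100110011100101→1 (0)
 21  011001111001100111001010→0 (1)
 22  110011110011001110010101→1 (1)
 23  100111100110011100101011→1 (1)
 24  001111001100111001010111→0 (0)
 25  011110011001110010101110→0 (1)
 26  111100110011100101011101→1 (1)
 27  111001100111001010111011→1 (0)
 28  110011001110010101110110→1 (1)
 29  100110011100101011101101→1 (1)
 30  001100111001010111011011→0 (1)
 31  011001110010101110110111→0 (1)
 32  110011100101011101101111→1 (1)
 33  100111001010111011011111→1 (1)
 34  001110010101110110111111→0 (0)
 35  011100101011101101111110→0 (0)
 36  111001010111011011111100→1 (0)
 37  110010101110110111111000→1 (1)
 38  100101011101101111110001→1 (0)
 39  001010111011011111100010→0 (1)
 40  010101110110111111000101→0 (0)
 41  101011101101111110001010→1 (0)
 42  010111011011111100010100→0 (1)
 43  101110110111111000101001→1 (1)
 44  011101101111110001010011→0 (0)
 45  111011011111100010100110→1 (1)
 46  110110111111000101001101→1 (0)
 47  101101111110001010011010→1 (0)
 48  011011111100010100110100→0 (0)
 49  110111111000101001101000→1 (0)
 50  101111110001010011010000→1 (1)
 51  011111100010100110100001→0 (1)
 52  111111000101001101000011→1 (0)
 53  111110001010011010000110→1 (0)
 54  111100010100110100001100→1 (1)
 55  111000101001101000011001→1 (0)
 56  110001010011010000110010→1 (0)
 57  100010100110100001100100→1 (0)
 58  000101001101000011001000→0 (1)
 59  001010011010000110010001→0 (1)
 60  010100110100001100100011→0 (0)
 61  101001101000011001000110→1 (1)
 62  010011010000110010001101→0 (0)
 63  100110100001100100011010→1 (1)
 64  001101000011001000110101→0 (1)
 65  011010000110010001101011→0 (0)

001110100011000101101011001111001100111001010111011011111100010100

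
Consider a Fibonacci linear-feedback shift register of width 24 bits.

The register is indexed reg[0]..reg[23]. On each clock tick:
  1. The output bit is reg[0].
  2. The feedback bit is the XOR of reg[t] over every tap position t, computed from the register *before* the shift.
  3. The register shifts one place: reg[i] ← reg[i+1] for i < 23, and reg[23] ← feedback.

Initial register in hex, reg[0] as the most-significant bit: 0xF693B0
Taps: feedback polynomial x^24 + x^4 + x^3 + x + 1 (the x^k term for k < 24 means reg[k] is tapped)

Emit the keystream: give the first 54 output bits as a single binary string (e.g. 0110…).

k : reg_k → out_k, fb_k
0: 111101101001001110110000 → 1, fb=1
1: 111011010010011101100001 → 1, fb=1
2: 110110100100111011000011 → 1, fb=0
3: 101101001001110110000110 → 1, fb=0
4: 011010010011101100001100 → 0, fb=0
5: 110100100111011000011000 → 1, fb=1
6: 101001001110110000110001 → 1, fb=1
7: 010010011101100001100011 → 0, fb=0
8: 100100111011000011000110 → 1, fb=0
9: 001001110110000110001100 → 0, fb=0
10: 010011101100001100011000 → 0, fb=0
11: 100111011000011000110000 → 1, fb=1
12: 001110110000110001100001 → 0, fb=0
13: 011101100001100011000010 → 0, fb=0
14: 111011000011000110000100 → 1, fb=1
15: 110110000110001100001001 → 1, fb=0
16: 101100001100011000010010 → 1, fb=0
17: 011000011000110000100100 → 0, fb=1
18: 110000110001100001001001 → 1, fb=0
19: 100001100011000010010010 → 1, fb=1
20: 000011000110000100100101 → 0, fb=1
21: 000110001100001001001011 → 0, fb=0
22: 001100011000010010010110 → 0, fb=1
23: 011000110000100100101101 → 0, fb=1
24: 110001100001001001011011 → 1, fb=0
25: 100011000010010010110110 → 1, fb=0
26: 000110000100100101101100 → 0, fb=0
27: 001100001001001011011000 → 0, fb=1
28: 011000010010010110110001 → 0, fb=1
29: 110000100100101101100011 → 1, fb=0
30: 100001001001011011000110 → 1, fb=1
31: 000010010010110110001101 → 0, fb=1
32: 000100100101101100011011 → 0, fb=1
33: 001001001011011000110111 → 0, fb=0
34: 010010010110110001101110 → 0, fb=0
35: 100100101101100011011100 → 1, fb=0
36: 001001011011000110111000 → 0, fb=0
37: 010010110110001101110000 → 0, fb=0
38: 100101101100011011100000 → 1, fb=0
39: 001011011000110111000000 → 0, fb=1
40: 010110110001101110000001 → 0, fb=1
41: 101101100011011100000011 → 1, fb=0
42: 011011000110111000000110 → 0, fb=0
43: 110110001101110000001100 → 1, fb=0
44: 101100011011100000011000 → 1, fb=0
45: 011000110111000000110000 → 0, fb=1
46: 110001101110000001100001 → 1, fb=0
47: 100011011100000011000010 → 1, fb=0
48: 000110111000000110000100 → 0, fb=0
49: 001101110000001100001000 → 0, fb=1
50: 011011100000011000010001 → 0, fb=0
51: 110111000000110000100010 → 1, fb=0
52: 101110000001100001000100 → 1, fb=1
53: 011100000011000010001001 → 0, fb=0

111101101001001110110000110001100001001001011011000110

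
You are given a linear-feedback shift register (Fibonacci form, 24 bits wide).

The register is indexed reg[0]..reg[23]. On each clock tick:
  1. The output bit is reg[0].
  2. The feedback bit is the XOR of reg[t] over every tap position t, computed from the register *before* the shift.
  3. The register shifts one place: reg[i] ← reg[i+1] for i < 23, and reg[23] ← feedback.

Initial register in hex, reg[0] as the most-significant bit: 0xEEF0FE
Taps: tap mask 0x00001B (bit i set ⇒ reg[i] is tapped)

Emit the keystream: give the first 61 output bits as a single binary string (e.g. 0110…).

1110111011110000111111101010101110011001000111000001100111110

tick  register→output (feedback)
  0  111011101111000011111110→1 (1)
  1  110111011110000111111101→1 (0)
  2  101110111100001111111010→1 (1)
  3  011101111000011111110101→0 (0)
  4  111011110000111111101010→1 (1)
  5  110111100001111111010101→1 (0)
  6  101111000011111110101010→1 (1)
  7  011110000111111101010101→0 (1)
  8  111100001111111010101011→1 (1)
  9  111000011111110101010111→1 (0)
 10  110000111111101010101110→1 (0)
 11  100001111111010101011100→1 (1)
 12  000011111110101010111001→0 (1)
 13  000111111101010101110011→0 (0)
 14  001111111010101011100110→0 (0)
 15  011111110101010111001100→0 (1)
 16  111111101010101110011001→1 (0)
 17  111111010101011100110010→1 (0)
 18  111110101010111001100100→1 (0)
 19  111101010101110011001000→1 (1)
 20  111010101011100110010001→1 (1)
 21  110101010111001100100011→1 (1)
 22  101010101110011001000111→1 (0)
 23  010101011100110010001110→0 (0)
 24  101010111001100100011100→1 (0)
 25  010101110011001000111000→0 (0)
 26  101011100110010001110000→1 (0)
 27  010111001100100011100000→0 (1)
 28  101110011001000111000001→1 (1)
 29  011100110010001110000011→0 (0)
 30  111001100100011100000110→1 (0)
 31  110011001000111000001100→1 (1)
 32  100110010001110000011001→1 (1)
 33  001100100011100000110011→0 (1)
 34  011001000111000001100111→0 (1)
 35  110010001110000011001111→1 (1)
 36  100100011100000110011111→1 (0)
 37  001000111000001100111110→0 (0)
 38  010001110000011001111100→0 (1)
 39  100011100000110011111001→1 (0)
 40  000111000001100111110010→0 (0)
 41  001110000011001111100100→0 (0)
 42  011100000110011111001000→0 (0)
 43  111000001100111110010000→1 (0)
 44  110000011001111100100000→1 (0)
 45  100000110011111001000000→1 (1)
 46  000001100111110010000001→0 (0)
 47  000011001111100100000010→0 (1)
 48  000110011111001000000101→0 (0)
 49  001100111110010000001010→0 (1)
 50  011001111100100000010101→0 (1)
 51  110011111001000000101011→1 (1)
 52  100111110010000001010111→1 (1)
 53  001111100100000010101111→0 (0)
 54  011111001000000101011110→0 (1)
 55  111110010000001010111101→1 (0)
 56  111100100000010101111010→1 (1)
 57  111001000000101011110101→1 (0)
 58  110010000001010111101010→1 (1)
 59  100100000010101111010101→1 (0)
 60  001000000101011110101010→0 (0)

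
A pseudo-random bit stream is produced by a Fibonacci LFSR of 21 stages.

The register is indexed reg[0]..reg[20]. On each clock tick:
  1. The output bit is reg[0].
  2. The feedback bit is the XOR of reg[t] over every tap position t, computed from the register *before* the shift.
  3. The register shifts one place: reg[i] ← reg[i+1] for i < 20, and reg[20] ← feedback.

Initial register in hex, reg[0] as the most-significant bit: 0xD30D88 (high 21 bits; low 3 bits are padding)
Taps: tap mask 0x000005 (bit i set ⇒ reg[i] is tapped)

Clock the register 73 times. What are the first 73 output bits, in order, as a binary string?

step | reg (before) | out | fb
   0 | 110100110000110110001 | 1 | 1
   1 | 101001100001101100011 | 1 | 0
   2 | 010011000011011000110 | 0 | 0
   3 | 100110000110110001100 | 1 | 1
   4 | 001100001101100011001 | 0 | 1
   5 | 011000011011000110011 | 0 | 1
   6 | 110000110110001100111 | 1 | 1
   7 | 100001101100011001111 | 1 | 1
   8 | 000011011000110011111 | 0 | 0
   9 | 000110110001100111110 | 0 | 0
  10 | 001101100011001111100 | 0 | 1
  11 | 011011000110011111001 | 0 | 1
  12 | 110110001100111110011 | 1 | 1
  13 | 101100011001111100111 | 1 | 0
  14 | 011000110011111001110 | 0 | 1
  15 | 110001100111110011101 | 1 | 1
  16 | 100011001111100111011 | 1 | 1
  17 | 000110011111001110111 | 0 | 0
  18 | 001100111110011101110 | 0 | 1
  19 | 011001111100111011101 | 0 | 1
  20 | 110011111001110111011 | 1 | 1
  21 | 100111110011101110111 | 1 | 1
  22 | 001111100111011101111 | 0 | 1
  23 | 011111001110111011111 | 0 | 1
  24 | 111110011101110111111 | 1 | 0
  25 | 111100111011101111110 | 1 | 0
  26 | 111001110111011111100 | 1 | 0
  27 | 110011101110111111000 | 1 | 1
  28 | 100111011101111110001 | 1 | 1
  29 | 001110111011111100011 | 0 | 1
  30 | 011101110111111000111 | 0 | 1
  31 | 111011101111110001111 | 1 | 0
  32 | 110111011111100011110 | 1 | 1
  33 | 101110111111000111101 | 1 | 0
  34 | 011101111110001111010 | 0 | 1
  35 | 111011111100011110101 | 1 | 0
  36 | 110111111000111101010 | 1 | 1
  37 | 101111110001111010101 | 1 | 0
  38 | 011111100011110101010 | 0 | 1
  39 | 111111000111101010101 | 1 | 0
  40 | 111110001111010101010 | 1 | 0
  41 | 111100011110101010100 | 1 | 0
  42 | 111000111101010101000 | 1 | 0
  43 | 110001111010101010000 | 1 | 1
  44 | 100011110101010100001 | 1 | 1
  45 | 000111101010101000011 | 0 | 0
  46 | 001111010101010000110 | 0 | 1
  47 | 011110101010100001101 | 0 | 1
  48 | 111101010101000011011 | 1 | 0
  49 | 111010101010000110110 | 1 | 0
  50 | 110101010100001101100 | 1 | 1
  51 | 101010101000011011001 | 1 | 0
  52 | 010101010000110110010 | 0 | 0
  53 | 101010100001101100100 | 1 | 0
  54 | 010101000011011001000 | 0 | 0
  55 | 101010000110110010000 | 1 | 0
  56 | 010100001101100100000 | 0 | 0
  57 | 101000011011001000000 | 1 | 0
  58 | 010000110110010000000 | 0 | 0
  59 | 100001101100100000000 | 1 | 1
  60 | 000011011001000000001 | 0 | 0
  61 | 000110110010000000010 | 0 | 0
  62 | 001101100100000000100 | 0 | 1
  63 | 011011001000000001001 | 0 | 1
  64 | 110110010000000010011 | 1 | 1
  65 | 101100100000000100111 | 1 | 0
  66 | 011001000000001001110 | 0 | 1
  67 | 110010000000010011101 | 1 | 1
  68 | 100100000000100111011 | 1 | 1
  69 | 001000000001001110111 | 0 | 1
  70 | 010000000010011101111 | 0 | 0
  71 | 100000000100111011110 | 1 | 1
  72 | 000000001001110111101 | 0 | 0

1101001100001101100011001111100111011101111110001111010101010000110110010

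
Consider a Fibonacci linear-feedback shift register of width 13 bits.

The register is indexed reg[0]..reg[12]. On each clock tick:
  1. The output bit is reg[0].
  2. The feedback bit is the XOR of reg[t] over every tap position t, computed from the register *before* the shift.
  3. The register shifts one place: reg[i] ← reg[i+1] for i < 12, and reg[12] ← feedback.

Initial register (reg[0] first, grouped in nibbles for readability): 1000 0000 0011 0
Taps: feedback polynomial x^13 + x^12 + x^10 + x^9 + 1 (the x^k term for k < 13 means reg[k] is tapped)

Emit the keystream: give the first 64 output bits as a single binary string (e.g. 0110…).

k : reg_k → out_k, fb_k
0: 1000000000110 → 1, fb=0
1: 0000000001100 → 0, fb=0
2: 0000000011000 → 0, fb=1
3: 0000000110001 → 0, fb=1
4: 0000001100011 → 0, fb=1
5: 0000011000111 → 0, fb=0
6: 0000110001110 → 0, fb=0
7: 0001100011100 → 0, fb=0
8: 0011000111000 → 0, fb=1
9: 0110001110001 → 0, fb=1
10: 1100011100011 → 1, fb=0
11: 1000111000110 → 1, fb=0
12: 0001110001100 → 0, fb=0
13: 0011100011000 → 0, fb=1
14: 0111000110001 → 0, fb=1
15: 1110001100011 → 1, fb=0
16: 1100011000110 → 1, fb=0
17: 1000110001100 → 1, fb=1
18: 0001100011001 → 0, fb=0
19: 0011000110010 → 0, fb=0
20: 0110001100100 → 0, fb=1
21: 1100011001001 → 1, fb=1
22: 1000110010011 → 1, fb=0
23: 0001100100110 → 0, fb=1
24: 0011001001101 → 0, fb=1
25: 0110010011011 → 0, fb=0
26: 1100100110110 → 1, fb=0
27: 1001001101100 → 1, fb=1
28: 0010011011001 → 0, fb=0
29: 0100110110010 → 0, fb=0
30: 1001101100100 → 1, fb=0
31: 0011011001000 → 0, fb=1
32: 0110110010001 → 0, fb=1
33: 1101100100011 → 1, fb=0
34: 1011001000110 → 1, fb=0
35: 0110010001100 → 0, fb=0
36: 1100100011000 → 1, fb=0
37: 1001000110000 → 1, fb=1
38: 0010001100001 → 0, fb=1
39: 0100011000011 → 0, fb=1
40: 1000110000111 → 1, fb=1
41: 0001100001111 → 0, fb=1
42: 0011000011111 → 0, fb=1
43: 0110000111111 → 0, fb=1
44: 1100001111111 → 1, fb=0
45: 1000011111110 → 1, fb=1
46: 0000111111101 → 0, fb=1
47: 0001111111011 → 0, fb=0
48: 0011111110110 → 0, fb=1
49: 0111111101101 → 0, fb=1
50: 1111111011011 → 1, fb=1
51: 1111110110111 → 1, fb=1
52: 1111101101111 → 1, fb=0
53: 1111011011110 → 1, fb=1
54: 1110110111101 → 1, fb=0
55: 1101101111010 → 1, fb=0
56: 1011011110100 → 1, fb=0
57: 0110111101000 → 0, fb=1
58: 1101111010001 → 1, fb=0
59: 1011110100010 → 1, fb=1
60: 0111101000101 → 0, fb=0
61: 1111010001010 → 1, fb=0
62: 1110100010100 → 1, fb=0
63: 1101000101000 → 1, fb=0

1000000000110001110001100011001001101100100011000011111110110111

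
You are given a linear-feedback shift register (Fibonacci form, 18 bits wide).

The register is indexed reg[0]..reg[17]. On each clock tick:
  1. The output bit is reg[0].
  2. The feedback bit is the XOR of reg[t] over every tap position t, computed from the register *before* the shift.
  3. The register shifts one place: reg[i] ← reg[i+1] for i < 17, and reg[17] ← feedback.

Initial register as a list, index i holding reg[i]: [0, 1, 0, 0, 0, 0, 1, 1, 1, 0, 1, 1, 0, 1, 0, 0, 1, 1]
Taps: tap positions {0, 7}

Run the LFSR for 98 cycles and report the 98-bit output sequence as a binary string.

01000011101101001110011001110001111101111010001010001001101110011001010101011100110011101100111011

step | reg (before) | out | fb
   0 | 010000111011010011 | 0 | 1
   1 | 100001110110100111 | 1 | 0
   2 | 000011101101001110 | 0 | 0
   3 | 000111011010011100 | 0 | 1
   4 | 001110110100111001 | 0 | 1
   5 | 011101101001110011 | 0 | 0
   6 | 111011010011100110 | 1 | 0
   7 | 110110100111001100 | 1 | 1
   8 | 101101001110011001 | 1 | 1
   9 | 011010011100110011 | 0 | 1
  10 | 110100111001100111 | 1 | 0
  11 | 101001110011001110 | 1 | 0
  12 | 010011100110011100 | 0 | 0
  13 | 100111001100111000 | 1 | 1
  14 | 001110011001110001 | 0 | 1
  15 | 011100110011100011 | 0 | 1
  16 | 111001100111000111 | 1 | 1
  17 | 110011001110001111 | 1 | 1
  18 | 100110011100011111 | 1 | 0
  19 | 001100111000111110 | 0 | 1
  20 | 011001110001111101 | 0 | 1
  21 | 110011100011111011 | 1 | 1
  22 | 100111000111110111 | 1 | 1
  23 | 001110001111101111 | 0 | 0
  24 | 011100011111011110 | 0 | 1
  25 | 111000111110111101 | 1 | 0
  26 | 110001111101111010 | 1 | 0
  27 | 100011111011110100 | 1 | 0
  28 | 000111110111101000 | 0 | 1
  29 | 001111101111010001 | 0 | 0
  30 | 011111011110100010 | 0 | 1
  31 | 111110111101000101 | 1 | 0
  32 | 111101111010001010 | 1 | 0
  33 | 111011110100010100 | 1 | 0
  34 | 110111101000101000 | 1 | 1
  35 | 101111010001010001 | 1 | 0
  36 | 011110100010100010 | 0 | 0
  37 | 111101000101000100 | 1 | 1
  38 | 111010001010001001 | 1 | 1
  39 | 110100010100010011 | 1 | 0
  40 | 101000101000100110 | 1 | 1
  41 | 010001010001001101 | 0 | 1
  42 | 100010100010011011 | 1 | 1
  43 | 000101000100110111 | 0 | 0
  44 | 001010001001101110 | 0 | 0
  45 | 010100010011011100 | 0 | 1
  46 | 101000100110111001 | 1 | 1
  47 | 010001001101110011 | 0 | 0
  48 | 100010011011100110 | 1 | 0
  49 | 000100110111001100 | 0 | 1
  50 | 001001101110011001 | 0 | 0
  51 | 010011011100110010 | 0 | 1
  52 | 100110111001100101 | 1 | 0
  53 | 001101110011001010 | 0 | 1
  54 | 011011100110010101 | 0 | 0
  55 | 110111001100101010 | 1 | 1
  56 | 101110011001010101 | 1 | 0
  57 | 011100110010101010 | 0 | 1
  58 | 111001100101010101 | 1 | 1
  59 | 110011001010101011 | 1 | 1
  60 | 100110010101010111 | 1 | 0
  61 | 001100101010101110 | 0 | 0
  62 | 011001010101011100 | 0 | 1
  63 | 110010101010111001 | 1 | 1
  64 | 100101010101110011 | 1 | 0
  65 | 001010101011100110 | 0 | 0
  66 | 010101010111001100 | 0 | 1
  67 | 101010101110011001 | 1 | 1
  68 | 010101011100110011 | 0 | 1
  69 | 101010111001100111 | 1 | 0
  70 | 010101110011001110 | 0 | 1
  71 | 101011100110011101 | 1 | 1
  72 | 010111001100111011 | 0 | 0
  73 | 101110011001110110 | 1 | 0
  74 | 011100110011101100 | 0 | 1
  75 | 111001100111011001 | 1 | 1
  76 | 110011001110110011 | 1 | 1
  77 | 100110011101100111 | 1 | 0
  78 | 001100111011001110 | 0 | 1
  79 | 011001110110011101 | 0 | 1
  80 | 110011101100111011 | 1 | 1
  81 | 100111011001110111 | 1 | 0
  82 | 001110110011101110 | 0 | 1
  83 | 011101100111011101 | 0 | 0
  84 | 111011001110111010 | 1 | 1
  85 | 110110011101110101 | 1 | 0
  86 | 101100111011101010 | 1 | 0
  87 | 011001110111010100 | 0 | 1
  88 | 110011101110101001 | 1 | 1
  89 | 100111011101010011 | 1 | 0
  90 | 001110111010100110 | 0 | 1
  91 | 011101110101001101 | 0 | 1
  92 | 111011101010011011 | 1 | 1
  93 | 110111010100110111 | 1 | 0
  94 | 101110101001101110 | 1 | 1
  95 | 011101010011011101 | 0 | 1
  96 | 111010100110111011 | 1 | 1
  97 | 110101001101110111 | 1 | 1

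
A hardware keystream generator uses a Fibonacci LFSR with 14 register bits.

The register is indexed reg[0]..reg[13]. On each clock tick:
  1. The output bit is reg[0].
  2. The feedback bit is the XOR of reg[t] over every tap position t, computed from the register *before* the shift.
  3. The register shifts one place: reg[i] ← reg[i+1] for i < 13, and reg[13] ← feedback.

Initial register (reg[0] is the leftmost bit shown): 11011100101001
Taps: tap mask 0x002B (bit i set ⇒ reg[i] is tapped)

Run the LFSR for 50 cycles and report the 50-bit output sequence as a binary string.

k : reg_k → out_k, fb_k
0: 11011100101001 → 1, fb=0
1: 10111001010010 → 1, fb=0
2: 01110010100100 → 0, fb=0
3: 11100101001000 → 1, fb=1
4: 11001010010001 → 1, fb=0
5: 10010100100010 → 1, fb=1
6: 00101001000101 → 0, fb=0
7: 01010010001010 → 0, fb=0
8: 10100100010100 → 1, fb=0
9: 01001000101000 → 0, fb=1
10: 10010001010001 → 1, fb=0
11: 00100010100010 → 0, fb=0
12: 01000101000100 → 0, fb=0
13: 10001010001000 → 1, fb=1
14: 00010100010001 → 0, fb=0
15: 00101000100010 → 0, fb=0
16: 01010001000100 → 0, fb=0
17: 10100010001000 → 1, fb=1
18: 01000100010001 → 0, fb=0
19: 10001000100010 → 1, fb=1
20: 00010001000101 → 0, fb=1
21: 00100010001011 → 0, fb=0
22: 01000100010110 → 0, fb=0
23: 10001000101100 → 1, fb=1
24: 00010001011001 → 0, fb=1
25: 00100010110011 → 0, fb=0
26: 01000101100110 → 0, fb=0
27: 10001011001100 → 1, fb=1
28: 00010110011001 → 0, fb=0
29: 00101100110010 → 0, fb=1
30: 01011001100101 → 0, fb=0
31: 10110011001010 → 1, fb=0
32: 01100110010100 → 0, fb=0
33: 11001100101000 → 1, fb=1
34: 10011001010001 → 1, fb=0
35: 00110010100010 → 0, fb=1
36: 01100101000101 → 0, fb=0
37: 11001010001010 → 1, fb=0
38: 10010100010100 → 1, fb=1
39: 00101000101001 → 0, fb=0
40: 01010001010010 → 0, fb=0
41: 10100010100100 → 1, fb=1
42: 01000101001001 → 0, fb=0
43: 10001010010010 → 1, fb=1
44: 00010100100101 → 0, fb=0
45: 00101001001010 → 0, fb=0
46: 01010010010100 → 0, fb=0
47: 10100100101000 → 1, fb=0
48: 01001001010000 → 0, fb=1
49: 10010010100001 → 1, fb=0

11011100101001000101000100010001011001100101000101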